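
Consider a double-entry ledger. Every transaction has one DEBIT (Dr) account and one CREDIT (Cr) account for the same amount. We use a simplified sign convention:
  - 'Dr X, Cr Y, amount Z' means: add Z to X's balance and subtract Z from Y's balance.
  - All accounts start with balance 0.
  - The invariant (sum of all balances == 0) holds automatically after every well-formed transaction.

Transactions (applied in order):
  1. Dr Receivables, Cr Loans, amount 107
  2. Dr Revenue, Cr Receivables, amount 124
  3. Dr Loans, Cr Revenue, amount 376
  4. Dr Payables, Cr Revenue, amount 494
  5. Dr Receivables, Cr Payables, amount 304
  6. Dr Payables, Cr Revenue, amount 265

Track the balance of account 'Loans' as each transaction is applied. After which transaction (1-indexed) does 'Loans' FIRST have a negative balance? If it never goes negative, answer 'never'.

After txn 1: Loans=-107

Answer: 1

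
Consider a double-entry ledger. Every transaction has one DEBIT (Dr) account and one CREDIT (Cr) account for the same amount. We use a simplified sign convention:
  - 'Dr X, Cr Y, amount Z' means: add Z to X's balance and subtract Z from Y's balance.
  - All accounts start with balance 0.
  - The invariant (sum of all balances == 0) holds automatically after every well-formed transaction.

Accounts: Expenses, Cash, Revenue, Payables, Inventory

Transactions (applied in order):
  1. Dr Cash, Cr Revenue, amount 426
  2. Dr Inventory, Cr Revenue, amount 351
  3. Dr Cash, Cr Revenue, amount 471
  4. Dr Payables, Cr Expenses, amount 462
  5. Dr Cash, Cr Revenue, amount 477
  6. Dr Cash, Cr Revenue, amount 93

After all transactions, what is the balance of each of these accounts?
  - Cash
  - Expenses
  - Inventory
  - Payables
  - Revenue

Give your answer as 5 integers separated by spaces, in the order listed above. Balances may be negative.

Answer: 1467 -462 351 462 -1818

Derivation:
After txn 1 (Dr Cash, Cr Revenue, amount 426): Cash=426 Revenue=-426
After txn 2 (Dr Inventory, Cr Revenue, amount 351): Cash=426 Inventory=351 Revenue=-777
After txn 3 (Dr Cash, Cr Revenue, amount 471): Cash=897 Inventory=351 Revenue=-1248
After txn 4 (Dr Payables, Cr Expenses, amount 462): Cash=897 Expenses=-462 Inventory=351 Payables=462 Revenue=-1248
After txn 5 (Dr Cash, Cr Revenue, amount 477): Cash=1374 Expenses=-462 Inventory=351 Payables=462 Revenue=-1725
After txn 6 (Dr Cash, Cr Revenue, amount 93): Cash=1467 Expenses=-462 Inventory=351 Payables=462 Revenue=-1818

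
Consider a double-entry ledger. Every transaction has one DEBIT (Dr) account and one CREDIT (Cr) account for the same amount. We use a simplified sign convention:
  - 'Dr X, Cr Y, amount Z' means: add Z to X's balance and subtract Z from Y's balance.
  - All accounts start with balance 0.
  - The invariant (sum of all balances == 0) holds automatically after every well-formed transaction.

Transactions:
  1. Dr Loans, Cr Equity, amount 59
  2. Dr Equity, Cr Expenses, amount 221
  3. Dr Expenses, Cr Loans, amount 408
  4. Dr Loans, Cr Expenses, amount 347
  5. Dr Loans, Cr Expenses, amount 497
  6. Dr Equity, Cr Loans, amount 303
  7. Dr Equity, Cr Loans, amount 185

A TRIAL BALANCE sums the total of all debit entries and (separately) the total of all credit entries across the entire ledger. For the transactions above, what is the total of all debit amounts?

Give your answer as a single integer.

Answer: 2020

Derivation:
Txn 1: debit+=59
Txn 2: debit+=221
Txn 3: debit+=408
Txn 4: debit+=347
Txn 5: debit+=497
Txn 6: debit+=303
Txn 7: debit+=185
Total debits = 2020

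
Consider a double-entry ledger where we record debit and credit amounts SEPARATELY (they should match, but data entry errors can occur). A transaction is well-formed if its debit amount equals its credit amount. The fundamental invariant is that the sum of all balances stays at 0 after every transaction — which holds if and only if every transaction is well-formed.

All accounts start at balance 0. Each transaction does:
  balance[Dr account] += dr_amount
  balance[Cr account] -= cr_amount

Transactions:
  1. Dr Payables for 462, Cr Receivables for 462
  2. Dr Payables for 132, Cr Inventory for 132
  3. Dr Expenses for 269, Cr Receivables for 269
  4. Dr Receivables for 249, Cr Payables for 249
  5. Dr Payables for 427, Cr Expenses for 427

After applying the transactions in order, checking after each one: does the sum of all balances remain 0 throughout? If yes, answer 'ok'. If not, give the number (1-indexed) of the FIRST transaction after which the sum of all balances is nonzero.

After txn 1: dr=462 cr=462 sum_balances=0
After txn 2: dr=132 cr=132 sum_balances=0
After txn 3: dr=269 cr=269 sum_balances=0
After txn 4: dr=249 cr=249 sum_balances=0
After txn 5: dr=427 cr=427 sum_balances=0

Answer: ok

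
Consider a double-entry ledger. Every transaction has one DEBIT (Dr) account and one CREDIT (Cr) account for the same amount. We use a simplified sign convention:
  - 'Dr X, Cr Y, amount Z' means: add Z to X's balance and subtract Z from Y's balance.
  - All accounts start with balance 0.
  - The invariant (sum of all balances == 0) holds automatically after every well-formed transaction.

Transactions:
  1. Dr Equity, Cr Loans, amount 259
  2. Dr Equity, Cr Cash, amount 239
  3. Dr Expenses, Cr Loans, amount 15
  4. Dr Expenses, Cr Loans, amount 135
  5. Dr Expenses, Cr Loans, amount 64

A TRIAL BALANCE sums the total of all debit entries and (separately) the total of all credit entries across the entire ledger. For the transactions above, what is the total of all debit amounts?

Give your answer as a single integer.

Answer: 712

Derivation:
Txn 1: debit+=259
Txn 2: debit+=239
Txn 3: debit+=15
Txn 4: debit+=135
Txn 5: debit+=64
Total debits = 712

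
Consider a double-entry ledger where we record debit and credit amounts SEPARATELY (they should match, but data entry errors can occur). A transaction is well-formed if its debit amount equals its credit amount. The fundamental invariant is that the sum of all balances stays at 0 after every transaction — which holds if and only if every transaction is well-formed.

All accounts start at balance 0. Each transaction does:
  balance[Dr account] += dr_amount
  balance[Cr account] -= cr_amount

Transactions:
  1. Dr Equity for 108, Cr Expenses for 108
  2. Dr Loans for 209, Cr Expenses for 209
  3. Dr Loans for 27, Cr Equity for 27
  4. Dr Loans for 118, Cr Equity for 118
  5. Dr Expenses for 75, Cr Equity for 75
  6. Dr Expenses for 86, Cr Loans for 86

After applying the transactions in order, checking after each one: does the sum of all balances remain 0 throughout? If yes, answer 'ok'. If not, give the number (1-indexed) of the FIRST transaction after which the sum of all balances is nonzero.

After txn 1: dr=108 cr=108 sum_balances=0
After txn 2: dr=209 cr=209 sum_balances=0
After txn 3: dr=27 cr=27 sum_balances=0
After txn 4: dr=118 cr=118 sum_balances=0
After txn 5: dr=75 cr=75 sum_balances=0
After txn 6: dr=86 cr=86 sum_balances=0

Answer: ok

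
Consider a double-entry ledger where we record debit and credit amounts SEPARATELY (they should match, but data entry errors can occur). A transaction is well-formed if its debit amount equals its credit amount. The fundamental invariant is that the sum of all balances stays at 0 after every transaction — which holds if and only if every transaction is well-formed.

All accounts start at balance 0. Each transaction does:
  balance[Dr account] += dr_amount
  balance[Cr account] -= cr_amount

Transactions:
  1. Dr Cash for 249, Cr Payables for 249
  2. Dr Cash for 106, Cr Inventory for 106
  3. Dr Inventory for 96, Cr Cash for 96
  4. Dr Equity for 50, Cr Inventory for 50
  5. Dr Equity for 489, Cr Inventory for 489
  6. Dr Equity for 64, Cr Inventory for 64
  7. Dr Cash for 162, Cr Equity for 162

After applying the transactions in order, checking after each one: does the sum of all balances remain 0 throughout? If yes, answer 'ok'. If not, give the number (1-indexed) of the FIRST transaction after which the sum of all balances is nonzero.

After txn 1: dr=249 cr=249 sum_balances=0
After txn 2: dr=106 cr=106 sum_balances=0
After txn 3: dr=96 cr=96 sum_balances=0
After txn 4: dr=50 cr=50 sum_balances=0
After txn 5: dr=489 cr=489 sum_balances=0
After txn 6: dr=64 cr=64 sum_balances=0
After txn 7: dr=162 cr=162 sum_balances=0

Answer: ok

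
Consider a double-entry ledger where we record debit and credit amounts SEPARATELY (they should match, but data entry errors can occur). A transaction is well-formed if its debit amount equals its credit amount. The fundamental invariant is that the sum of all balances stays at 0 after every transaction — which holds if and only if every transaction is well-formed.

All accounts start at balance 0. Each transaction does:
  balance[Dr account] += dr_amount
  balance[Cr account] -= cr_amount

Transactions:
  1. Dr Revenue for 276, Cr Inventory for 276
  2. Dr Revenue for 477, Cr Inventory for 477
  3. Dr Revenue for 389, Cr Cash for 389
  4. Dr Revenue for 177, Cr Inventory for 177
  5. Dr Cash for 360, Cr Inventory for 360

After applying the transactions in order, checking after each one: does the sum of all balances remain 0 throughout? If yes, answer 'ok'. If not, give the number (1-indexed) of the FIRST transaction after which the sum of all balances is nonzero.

Answer: ok

Derivation:
After txn 1: dr=276 cr=276 sum_balances=0
After txn 2: dr=477 cr=477 sum_balances=0
After txn 3: dr=389 cr=389 sum_balances=0
After txn 4: dr=177 cr=177 sum_balances=0
After txn 5: dr=360 cr=360 sum_balances=0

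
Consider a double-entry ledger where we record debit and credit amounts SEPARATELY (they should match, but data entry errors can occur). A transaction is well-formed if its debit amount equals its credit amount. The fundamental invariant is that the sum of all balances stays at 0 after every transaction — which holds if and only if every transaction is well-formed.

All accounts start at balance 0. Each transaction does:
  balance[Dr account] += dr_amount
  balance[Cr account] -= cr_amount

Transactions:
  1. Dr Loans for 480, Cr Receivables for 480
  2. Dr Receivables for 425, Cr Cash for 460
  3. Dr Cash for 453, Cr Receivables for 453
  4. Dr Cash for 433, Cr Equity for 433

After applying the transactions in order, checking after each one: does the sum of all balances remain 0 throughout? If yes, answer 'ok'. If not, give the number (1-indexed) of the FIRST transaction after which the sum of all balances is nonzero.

After txn 1: dr=480 cr=480 sum_balances=0
After txn 2: dr=425 cr=460 sum_balances=-35
After txn 3: dr=453 cr=453 sum_balances=-35
After txn 4: dr=433 cr=433 sum_balances=-35

Answer: 2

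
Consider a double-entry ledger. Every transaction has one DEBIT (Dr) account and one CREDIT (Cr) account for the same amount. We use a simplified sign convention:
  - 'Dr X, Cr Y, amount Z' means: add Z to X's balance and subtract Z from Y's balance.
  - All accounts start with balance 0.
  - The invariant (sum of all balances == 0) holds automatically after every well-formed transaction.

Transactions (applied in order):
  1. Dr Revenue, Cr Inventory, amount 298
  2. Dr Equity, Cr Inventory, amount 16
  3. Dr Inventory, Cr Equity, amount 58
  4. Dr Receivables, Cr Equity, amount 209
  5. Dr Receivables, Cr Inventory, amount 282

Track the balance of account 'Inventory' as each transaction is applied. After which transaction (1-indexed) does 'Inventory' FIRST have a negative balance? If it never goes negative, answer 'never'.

Answer: 1

Derivation:
After txn 1: Inventory=-298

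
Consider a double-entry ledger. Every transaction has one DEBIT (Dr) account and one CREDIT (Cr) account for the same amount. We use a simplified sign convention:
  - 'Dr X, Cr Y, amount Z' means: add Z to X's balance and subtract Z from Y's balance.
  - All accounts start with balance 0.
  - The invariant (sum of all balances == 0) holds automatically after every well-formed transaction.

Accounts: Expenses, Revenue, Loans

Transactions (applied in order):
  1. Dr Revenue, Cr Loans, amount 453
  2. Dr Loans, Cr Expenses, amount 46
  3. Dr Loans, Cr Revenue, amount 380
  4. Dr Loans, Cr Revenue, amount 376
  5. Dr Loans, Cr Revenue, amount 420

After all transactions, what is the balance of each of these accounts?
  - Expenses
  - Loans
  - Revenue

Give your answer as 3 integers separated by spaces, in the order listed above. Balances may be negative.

After txn 1 (Dr Revenue, Cr Loans, amount 453): Loans=-453 Revenue=453
After txn 2 (Dr Loans, Cr Expenses, amount 46): Expenses=-46 Loans=-407 Revenue=453
After txn 3 (Dr Loans, Cr Revenue, amount 380): Expenses=-46 Loans=-27 Revenue=73
After txn 4 (Dr Loans, Cr Revenue, amount 376): Expenses=-46 Loans=349 Revenue=-303
After txn 5 (Dr Loans, Cr Revenue, amount 420): Expenses=-46 Loans=769 Revenue=-723

Answer: -46 769 -723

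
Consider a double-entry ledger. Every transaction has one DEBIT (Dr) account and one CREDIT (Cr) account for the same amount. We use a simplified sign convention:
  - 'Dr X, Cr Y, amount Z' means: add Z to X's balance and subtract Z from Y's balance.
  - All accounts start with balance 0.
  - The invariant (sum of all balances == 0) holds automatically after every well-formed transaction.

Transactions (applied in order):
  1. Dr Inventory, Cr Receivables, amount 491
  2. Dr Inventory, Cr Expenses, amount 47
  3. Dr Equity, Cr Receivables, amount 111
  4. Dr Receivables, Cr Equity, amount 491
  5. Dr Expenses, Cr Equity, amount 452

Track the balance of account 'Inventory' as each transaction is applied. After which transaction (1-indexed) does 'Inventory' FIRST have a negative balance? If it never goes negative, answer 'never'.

After txn 1: Inventory=491
After txn 2: Inventory=538
After txn 3: Inventory=538
After txn 4: Inventory=538
After txn 5: Inventory=538

Answer: never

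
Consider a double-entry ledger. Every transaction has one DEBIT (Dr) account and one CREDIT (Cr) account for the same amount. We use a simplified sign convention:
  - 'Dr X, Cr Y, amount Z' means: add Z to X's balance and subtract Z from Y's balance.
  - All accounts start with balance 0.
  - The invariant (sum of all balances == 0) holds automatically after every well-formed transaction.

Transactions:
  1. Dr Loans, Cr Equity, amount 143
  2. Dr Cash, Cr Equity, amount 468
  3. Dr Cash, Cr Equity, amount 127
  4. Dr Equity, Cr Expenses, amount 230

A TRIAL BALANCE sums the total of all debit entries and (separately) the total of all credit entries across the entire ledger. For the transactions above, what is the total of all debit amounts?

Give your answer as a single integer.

Answer: 968

Derivation:
Txn 1: debit+=143
Txn 2: debit+=468
Txn 3: debit+=127
Txn 4: debit+=230
Total debits = 968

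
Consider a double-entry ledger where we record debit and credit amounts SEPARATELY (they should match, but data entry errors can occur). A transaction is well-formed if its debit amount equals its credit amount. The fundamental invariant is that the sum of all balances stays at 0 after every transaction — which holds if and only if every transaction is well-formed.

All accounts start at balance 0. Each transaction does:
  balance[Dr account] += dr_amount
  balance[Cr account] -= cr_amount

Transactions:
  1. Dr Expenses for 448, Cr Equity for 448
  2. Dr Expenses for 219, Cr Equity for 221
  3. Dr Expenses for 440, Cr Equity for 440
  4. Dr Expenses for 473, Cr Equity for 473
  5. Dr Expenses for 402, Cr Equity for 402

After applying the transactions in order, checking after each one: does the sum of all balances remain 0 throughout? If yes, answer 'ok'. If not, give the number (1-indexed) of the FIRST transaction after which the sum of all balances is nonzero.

After txn 1: dr=448 cr=448 sum_balances=0
After txn 2: dr=219 cr=221 sum_balances=-2
After txn 3: dr=440 cr=440 sum_balances=-2
After txn 4: dr=473 cr=473 sum_balances=-2
After txn 5: dr=402 cr=402 sum_balances=-2

Answer: 2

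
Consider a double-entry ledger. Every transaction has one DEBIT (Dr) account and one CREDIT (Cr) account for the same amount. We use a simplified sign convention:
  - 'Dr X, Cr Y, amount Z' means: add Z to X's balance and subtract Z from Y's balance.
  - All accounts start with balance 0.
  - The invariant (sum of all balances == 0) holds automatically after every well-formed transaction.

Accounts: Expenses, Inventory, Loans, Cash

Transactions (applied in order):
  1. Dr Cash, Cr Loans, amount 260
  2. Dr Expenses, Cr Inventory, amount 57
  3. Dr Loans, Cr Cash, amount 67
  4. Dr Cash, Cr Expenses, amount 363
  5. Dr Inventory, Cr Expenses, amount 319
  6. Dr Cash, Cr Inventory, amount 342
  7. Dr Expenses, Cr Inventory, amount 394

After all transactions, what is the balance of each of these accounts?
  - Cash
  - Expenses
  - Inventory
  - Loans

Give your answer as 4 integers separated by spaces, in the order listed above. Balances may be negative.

After txn 1 (Dr Cash, Cr Loans, amount 260): Cash=260 Loans=-260
After txn 2 (Dr Expenses, Cr Inventory, amount 57): Cash=260 Expenses=57 Inventory=-57 Loans=-260
After txn 3 (Dr Loans, Cr Cash, amount 67): Cash=193 Expenses=57 Inventory=-57 Loans=-193
After txn 4 (Dr Cash, Cr Expenses, amount 363): Cash=556 Expenses=-306 Inventory=-57 Loans=-193
After txn 5 (Dr Inventory, Cr Expenses, amount 319): Cash=556 Expenses=-625 Inventory=262 Loans=-193
After txn 6 (Dr Cash, Cr Inventory, amount 342): Cash=898 Expenses=-625 Inventory=-80 Loans=-193
After txn 7 (Dr Expenses, Cr Inventory, amount 394): Cash=898 Expenses=-231 Inventory=-474 Loans=-193

Answer: 898 -231 -474 -193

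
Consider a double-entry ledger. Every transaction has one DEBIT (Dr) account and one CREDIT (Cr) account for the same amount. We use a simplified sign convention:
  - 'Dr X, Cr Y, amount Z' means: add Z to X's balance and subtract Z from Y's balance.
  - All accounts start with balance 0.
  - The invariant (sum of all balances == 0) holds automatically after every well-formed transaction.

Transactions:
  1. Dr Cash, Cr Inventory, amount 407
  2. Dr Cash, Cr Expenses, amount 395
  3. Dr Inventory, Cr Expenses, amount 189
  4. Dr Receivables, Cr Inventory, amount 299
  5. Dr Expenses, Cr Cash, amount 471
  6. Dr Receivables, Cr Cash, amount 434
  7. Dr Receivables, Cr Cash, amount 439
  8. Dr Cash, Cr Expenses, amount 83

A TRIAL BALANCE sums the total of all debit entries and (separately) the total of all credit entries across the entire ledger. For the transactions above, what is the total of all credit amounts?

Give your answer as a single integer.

Answer: 2717

Derivation:
Txn 1: credit+=407
Txn 2: credit+=395
Txn 3: credit+=189
Txn 4: credit+=299
Txn 5: credit+=471
Txn 6: credit+=434
Txn 7: credit+=439
Txn 8: credit+=83
Total credits = 2717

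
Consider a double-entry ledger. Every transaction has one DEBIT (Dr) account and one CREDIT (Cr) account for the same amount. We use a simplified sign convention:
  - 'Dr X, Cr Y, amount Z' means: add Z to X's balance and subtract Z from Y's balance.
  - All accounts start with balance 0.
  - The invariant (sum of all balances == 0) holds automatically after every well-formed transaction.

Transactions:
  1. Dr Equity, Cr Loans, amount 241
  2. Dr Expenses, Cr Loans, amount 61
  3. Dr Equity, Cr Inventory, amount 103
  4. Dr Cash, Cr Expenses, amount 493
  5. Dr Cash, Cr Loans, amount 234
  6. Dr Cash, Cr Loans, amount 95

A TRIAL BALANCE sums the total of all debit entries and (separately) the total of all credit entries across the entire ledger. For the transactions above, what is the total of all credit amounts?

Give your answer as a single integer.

Answer: 1227

Derivation:
Txn 1: credit+=241
Txn 2: credit+=61
Txn 3: credit+=103
Txn 4: credit+=493
Txn 5: credit+=234
Txn 6: credit+=95
Total credits = 1227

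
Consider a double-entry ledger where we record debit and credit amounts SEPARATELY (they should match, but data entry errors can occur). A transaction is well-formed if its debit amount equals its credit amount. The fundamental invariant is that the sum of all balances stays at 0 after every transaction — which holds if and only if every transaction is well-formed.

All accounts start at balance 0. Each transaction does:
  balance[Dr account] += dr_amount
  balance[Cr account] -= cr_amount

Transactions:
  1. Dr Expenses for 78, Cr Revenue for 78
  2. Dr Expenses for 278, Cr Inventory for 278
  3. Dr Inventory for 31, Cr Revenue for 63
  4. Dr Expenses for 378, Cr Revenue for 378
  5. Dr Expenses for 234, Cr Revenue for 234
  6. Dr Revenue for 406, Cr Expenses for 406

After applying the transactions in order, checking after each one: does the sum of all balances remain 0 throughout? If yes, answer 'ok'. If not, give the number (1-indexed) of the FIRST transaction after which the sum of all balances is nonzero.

After txn 1: dr=78 cr=78 sum_balances=0
After txn 2: dr=278 cr=278 sum_balances=0
After txn 3: dr=31 cr=63 sum_balances=-32
After txn 4: dr=378 cr=378 sum_balances=-32
After txn 5: dr=234 cr=234 sum_balances=-32
After txn 6: dr=406 cr=406 sum_balances=-32

Answer: 3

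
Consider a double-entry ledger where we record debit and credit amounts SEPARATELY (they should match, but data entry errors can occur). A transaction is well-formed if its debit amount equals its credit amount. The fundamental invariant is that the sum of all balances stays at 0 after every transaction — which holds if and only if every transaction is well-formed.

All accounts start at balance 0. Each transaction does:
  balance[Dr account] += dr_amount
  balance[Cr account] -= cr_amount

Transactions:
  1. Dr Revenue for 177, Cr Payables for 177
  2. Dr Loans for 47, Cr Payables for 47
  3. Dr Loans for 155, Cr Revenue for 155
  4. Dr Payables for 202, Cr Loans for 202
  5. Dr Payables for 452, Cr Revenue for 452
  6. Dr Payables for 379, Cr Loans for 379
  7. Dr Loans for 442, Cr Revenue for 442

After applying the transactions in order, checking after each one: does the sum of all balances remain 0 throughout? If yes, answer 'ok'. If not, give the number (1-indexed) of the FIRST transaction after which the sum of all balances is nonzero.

Answer: ok

Derivation:
After txn 1: dr=177 cr=177 sum_balances=0
After txn 2: dr=47 cr=47 sum_balances=0
After txn 3: dr=155 cr=155 sum_balances=0
After txn 4: dr=202 cr=202 sum_balances=0
After txn 5: dr=452 cr=452 sum_balances=0
After txn 6: dr=379 cr=379 sum_balances=0
After txn 7: dr=442 cr=442 sum_balances=0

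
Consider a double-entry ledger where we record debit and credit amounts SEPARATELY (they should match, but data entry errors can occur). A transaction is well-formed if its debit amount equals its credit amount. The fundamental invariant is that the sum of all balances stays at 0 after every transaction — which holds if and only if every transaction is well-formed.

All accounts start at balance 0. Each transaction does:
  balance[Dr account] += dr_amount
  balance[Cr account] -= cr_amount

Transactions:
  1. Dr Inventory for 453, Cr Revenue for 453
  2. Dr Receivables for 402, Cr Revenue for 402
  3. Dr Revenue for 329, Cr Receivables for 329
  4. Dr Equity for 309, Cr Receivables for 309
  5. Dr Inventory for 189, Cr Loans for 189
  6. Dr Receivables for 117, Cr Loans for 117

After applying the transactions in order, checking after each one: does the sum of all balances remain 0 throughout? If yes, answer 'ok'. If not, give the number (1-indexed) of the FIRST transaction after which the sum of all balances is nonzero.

After txn 1: dr=453 cr=453 sum_balances=0
After txn 2: dr=402 cr=402 sum_balances=0
After txn 3: dr=329 cr=329 sum_balances=0
After txn 4: dr=309 cr=309 sum_balances=0
After txn 5: dr=189 cr=189 sum_balances=0
After txn 6: dr=117 cr=117 sum_balances=0

Answer: ok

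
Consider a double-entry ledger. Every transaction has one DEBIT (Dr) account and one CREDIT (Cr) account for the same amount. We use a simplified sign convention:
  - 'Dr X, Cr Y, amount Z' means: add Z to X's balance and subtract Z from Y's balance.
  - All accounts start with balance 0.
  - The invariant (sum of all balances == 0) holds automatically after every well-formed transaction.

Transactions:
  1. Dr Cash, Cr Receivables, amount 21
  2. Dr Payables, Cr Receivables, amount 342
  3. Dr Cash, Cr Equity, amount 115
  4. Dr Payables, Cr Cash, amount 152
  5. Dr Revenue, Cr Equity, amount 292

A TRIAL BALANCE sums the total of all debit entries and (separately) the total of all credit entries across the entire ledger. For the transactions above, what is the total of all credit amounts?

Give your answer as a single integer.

Answer: 922

Derivation:
Txn 1: credit+=21
Txn 2: credit+=342
Txn 3: credit+=115
Txn 4: credit+=152
Txn 5: credit+=292
Total credits = 922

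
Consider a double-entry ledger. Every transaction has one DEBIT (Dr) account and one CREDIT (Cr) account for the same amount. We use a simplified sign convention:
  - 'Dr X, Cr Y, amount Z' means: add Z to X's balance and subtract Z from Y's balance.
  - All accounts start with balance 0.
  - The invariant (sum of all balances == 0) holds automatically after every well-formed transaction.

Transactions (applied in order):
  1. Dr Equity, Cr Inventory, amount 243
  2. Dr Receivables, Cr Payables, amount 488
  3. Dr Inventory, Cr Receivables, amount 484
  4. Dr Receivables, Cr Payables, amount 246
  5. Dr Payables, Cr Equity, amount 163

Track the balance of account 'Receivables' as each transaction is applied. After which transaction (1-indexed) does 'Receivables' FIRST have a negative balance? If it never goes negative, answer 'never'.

After txn 1: Receivables=0
After txn 2: Receivables=488
After txn 3: Receivables=4
After txn 4: Receivables=250
After txn 5: Receivables=250

Answer: never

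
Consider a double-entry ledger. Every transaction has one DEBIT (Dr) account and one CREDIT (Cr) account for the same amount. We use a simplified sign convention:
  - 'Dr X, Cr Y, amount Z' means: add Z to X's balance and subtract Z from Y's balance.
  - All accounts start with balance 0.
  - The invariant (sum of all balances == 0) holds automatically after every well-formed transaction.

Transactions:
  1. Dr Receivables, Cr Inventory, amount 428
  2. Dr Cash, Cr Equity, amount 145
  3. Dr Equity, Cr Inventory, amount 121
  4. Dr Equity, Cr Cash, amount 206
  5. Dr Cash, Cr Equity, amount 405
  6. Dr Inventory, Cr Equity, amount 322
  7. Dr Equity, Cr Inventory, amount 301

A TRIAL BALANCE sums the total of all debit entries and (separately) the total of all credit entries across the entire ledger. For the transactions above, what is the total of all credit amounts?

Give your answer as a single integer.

Txn 1: credit+=428
Txn 2: credit+=145
Txn 3: credit+=121
Txn 4: credit+=206
Txn 5: credit+=405
Txn 6: credit+=322
Txn 7: credit+=301
Total credits = 1928

Answer: 1928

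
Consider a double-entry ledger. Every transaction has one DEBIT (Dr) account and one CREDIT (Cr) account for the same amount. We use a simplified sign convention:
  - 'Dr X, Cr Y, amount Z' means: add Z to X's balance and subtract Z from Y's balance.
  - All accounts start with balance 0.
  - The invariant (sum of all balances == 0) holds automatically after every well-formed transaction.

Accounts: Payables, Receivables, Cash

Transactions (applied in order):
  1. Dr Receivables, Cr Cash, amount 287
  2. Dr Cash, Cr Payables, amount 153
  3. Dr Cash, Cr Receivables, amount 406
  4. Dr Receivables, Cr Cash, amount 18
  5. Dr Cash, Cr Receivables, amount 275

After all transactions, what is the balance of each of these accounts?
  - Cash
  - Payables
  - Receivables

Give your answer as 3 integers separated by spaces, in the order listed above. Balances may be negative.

After txn 1 (Dr Receivables, Cr Cash, amount 287): Cash=-287 Receivables=287
After txn 2 (Dr Cash, Cr Payables, amount 153): Cash=-134 Payables=-153 Receivables=287
After txn 3 (Dr Cash, Cr Receivables, amount 406): Cash=272 Payables=-153 Receivables=-119
After txn 4 (Dr Receivables, Cr Cash, amount 18): Cash=254 Payables=-153 Receivables=-101
After txn 5 (Dr Cash, Cr Receivables, amount 275): Cash=529 Payables=-153 Receivables=-376

Answer: 529 -153 -376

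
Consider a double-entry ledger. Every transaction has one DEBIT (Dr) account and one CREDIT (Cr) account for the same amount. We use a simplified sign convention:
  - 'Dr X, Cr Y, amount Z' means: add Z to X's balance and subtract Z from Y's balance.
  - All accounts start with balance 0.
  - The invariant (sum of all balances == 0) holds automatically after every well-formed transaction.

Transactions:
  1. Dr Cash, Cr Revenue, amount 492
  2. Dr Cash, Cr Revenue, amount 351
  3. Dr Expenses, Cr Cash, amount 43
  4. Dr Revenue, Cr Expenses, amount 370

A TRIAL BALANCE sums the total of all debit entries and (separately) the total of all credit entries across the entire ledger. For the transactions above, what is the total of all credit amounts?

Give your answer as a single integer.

Txn 1: credit+=492
Txn 2: credit+=351
Txn 3: credit+=43
Txn 4: credit+=370
Total credits = 1256

Answer: 1256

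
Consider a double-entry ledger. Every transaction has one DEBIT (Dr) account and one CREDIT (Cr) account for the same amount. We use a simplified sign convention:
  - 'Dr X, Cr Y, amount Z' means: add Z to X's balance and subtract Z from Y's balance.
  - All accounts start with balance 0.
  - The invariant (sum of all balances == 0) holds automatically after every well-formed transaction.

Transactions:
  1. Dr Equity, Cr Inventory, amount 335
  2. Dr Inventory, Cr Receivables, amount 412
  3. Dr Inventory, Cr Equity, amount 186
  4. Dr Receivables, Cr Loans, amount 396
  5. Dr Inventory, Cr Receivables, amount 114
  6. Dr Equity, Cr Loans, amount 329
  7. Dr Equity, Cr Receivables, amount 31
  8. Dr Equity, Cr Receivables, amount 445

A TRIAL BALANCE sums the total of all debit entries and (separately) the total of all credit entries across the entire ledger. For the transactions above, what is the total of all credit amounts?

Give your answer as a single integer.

Txn 1: credit+=335
Txn 2: credit+=412
Txn 3: credit+=186
Txn 4: credit+=396
Txn 5: credit+=114
Txn 6: credit+=329
Txn 7: credit+=31
Txn 8: credit+=445
Total credits = 2248

Answer: 2248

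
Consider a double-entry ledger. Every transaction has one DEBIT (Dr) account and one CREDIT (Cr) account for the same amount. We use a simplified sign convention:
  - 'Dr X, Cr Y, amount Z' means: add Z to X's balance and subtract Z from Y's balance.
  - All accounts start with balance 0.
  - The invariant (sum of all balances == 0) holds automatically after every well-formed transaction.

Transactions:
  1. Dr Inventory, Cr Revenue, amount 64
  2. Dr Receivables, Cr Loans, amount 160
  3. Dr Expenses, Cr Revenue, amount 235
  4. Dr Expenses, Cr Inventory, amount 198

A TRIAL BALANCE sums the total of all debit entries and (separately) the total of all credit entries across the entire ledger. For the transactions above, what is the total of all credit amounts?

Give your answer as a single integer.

Txn 1: credit+=64
Txn 2: credit+=160
Txn 3: credit+=235
Txn 4: credit+=198
Total credits = 657

Answer: 657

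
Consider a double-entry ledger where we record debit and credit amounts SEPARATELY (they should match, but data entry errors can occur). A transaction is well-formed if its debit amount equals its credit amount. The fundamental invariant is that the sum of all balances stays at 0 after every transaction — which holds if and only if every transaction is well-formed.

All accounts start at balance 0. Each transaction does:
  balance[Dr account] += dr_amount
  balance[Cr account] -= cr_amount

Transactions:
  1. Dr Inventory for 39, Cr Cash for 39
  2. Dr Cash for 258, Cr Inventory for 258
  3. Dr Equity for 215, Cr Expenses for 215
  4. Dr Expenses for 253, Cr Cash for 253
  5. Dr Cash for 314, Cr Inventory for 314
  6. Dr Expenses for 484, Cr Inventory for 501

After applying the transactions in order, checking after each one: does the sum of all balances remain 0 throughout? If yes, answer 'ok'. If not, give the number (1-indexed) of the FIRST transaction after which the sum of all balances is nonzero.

After txn 1: dr=39 cr=39 sum_balances=0
After txn 2: dr=258 cr=258 sum_balances=0
After txn 3: dr=215 cr=215 sum_balances=0
After txn 4: dr=253 cr=253 sum_balances=0
After txn 5: dr=314 cr=314 sum_balances=0
After txn 6: dr=484 cr=501 sum_balances=-17

Answer: 6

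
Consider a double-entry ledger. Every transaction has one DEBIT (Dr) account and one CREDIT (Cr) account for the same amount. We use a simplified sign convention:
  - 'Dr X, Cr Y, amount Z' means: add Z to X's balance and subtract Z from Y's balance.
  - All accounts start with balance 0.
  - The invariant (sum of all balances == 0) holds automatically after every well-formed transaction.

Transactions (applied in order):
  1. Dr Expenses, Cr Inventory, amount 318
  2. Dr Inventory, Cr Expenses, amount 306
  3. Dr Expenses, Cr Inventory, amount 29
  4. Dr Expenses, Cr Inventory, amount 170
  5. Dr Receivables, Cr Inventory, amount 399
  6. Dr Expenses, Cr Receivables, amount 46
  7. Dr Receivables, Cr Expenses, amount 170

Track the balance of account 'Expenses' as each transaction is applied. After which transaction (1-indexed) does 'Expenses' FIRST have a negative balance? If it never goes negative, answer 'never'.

Answer: never

Derivation:
After txn 1: Expenses=318
After txn 2: Expenses=12
After txn 3: Expenses=41
After txn 4: Expenses=211
After txn 5: Expenses=211
After txn 6: Expenses=257
After txn 7: Expenses=87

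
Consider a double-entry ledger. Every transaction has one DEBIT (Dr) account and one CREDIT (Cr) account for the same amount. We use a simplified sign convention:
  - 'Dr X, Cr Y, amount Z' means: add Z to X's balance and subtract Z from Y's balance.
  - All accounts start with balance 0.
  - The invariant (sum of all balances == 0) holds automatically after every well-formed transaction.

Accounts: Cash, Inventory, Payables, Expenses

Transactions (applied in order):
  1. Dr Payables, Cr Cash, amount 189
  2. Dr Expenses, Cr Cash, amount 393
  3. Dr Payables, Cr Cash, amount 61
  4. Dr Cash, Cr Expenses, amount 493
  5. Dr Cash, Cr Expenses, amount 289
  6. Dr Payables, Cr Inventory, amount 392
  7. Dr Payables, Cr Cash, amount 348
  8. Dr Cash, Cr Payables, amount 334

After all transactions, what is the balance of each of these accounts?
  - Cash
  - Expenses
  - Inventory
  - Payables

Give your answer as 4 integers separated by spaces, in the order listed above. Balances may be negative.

After txn 1 (Dr Payables, Cr Cash, amount 189): Cash=-189 Payables=189
After txn 2 (Dr Expenses, Cr Cash, amount 393): Cash=-582 Expenses=393 Payables=189
After txn 3 (Dr Payables, Cr Cash, amount 61): Cash=-643 Expenses=393 Payables=250
After txn 4 (Dr Cash, Cr Expenses, amount 493): Cash=-150 Expenses=-100 Payables=250
After txn 5 (Dr Cash, Cr Expenses, amount 289): Cash=139 Expenses=-389 Payables=250
After txn 6 (Dr Payables, Cr Inventory, amount 392): Cash=139 Expenses=-389 Inventory=-392 Payables=642
After txn 7 (Dr Payables, Cr Cash, amount 348): Cash=-209 Expenses=-389 Inventory=-392 Payables=990
After txn 8 (Dr Cash, Cr Payables, amount 334): Cash=125 Expenses=-389 Inventory=-392 Payables=656

Answer: 125 -389 -392 656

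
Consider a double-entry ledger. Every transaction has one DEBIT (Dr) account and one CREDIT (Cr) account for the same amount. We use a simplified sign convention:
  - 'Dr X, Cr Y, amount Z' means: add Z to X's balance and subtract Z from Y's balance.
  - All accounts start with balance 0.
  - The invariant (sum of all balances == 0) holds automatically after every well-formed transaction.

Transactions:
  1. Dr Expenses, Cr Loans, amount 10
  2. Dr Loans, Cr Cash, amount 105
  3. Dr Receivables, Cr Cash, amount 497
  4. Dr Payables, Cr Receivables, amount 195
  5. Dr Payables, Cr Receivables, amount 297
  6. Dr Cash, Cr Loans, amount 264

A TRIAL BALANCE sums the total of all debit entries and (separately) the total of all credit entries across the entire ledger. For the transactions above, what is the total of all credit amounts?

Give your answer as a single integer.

Answer: 1368

Derivation:
Txn 1: credit+=10
Txn 2: credit+=105
Txn 3: credit+=497
Txn 4: credit+=195
Txn 5: credit+=297
Txn 6: credit+=264
Total credits = 1368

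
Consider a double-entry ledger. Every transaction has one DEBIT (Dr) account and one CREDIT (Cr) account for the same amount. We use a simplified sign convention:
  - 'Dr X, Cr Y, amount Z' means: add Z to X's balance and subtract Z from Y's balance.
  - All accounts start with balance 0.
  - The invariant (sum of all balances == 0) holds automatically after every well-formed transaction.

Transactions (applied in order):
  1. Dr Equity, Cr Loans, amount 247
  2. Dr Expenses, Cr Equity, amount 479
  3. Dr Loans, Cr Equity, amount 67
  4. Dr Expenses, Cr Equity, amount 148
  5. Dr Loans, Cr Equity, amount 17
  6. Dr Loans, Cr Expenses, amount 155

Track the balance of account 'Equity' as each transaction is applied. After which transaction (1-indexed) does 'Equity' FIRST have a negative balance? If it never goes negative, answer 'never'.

Answer: 2

Derivation:
After txn 1: Equity=247
After txn 2: Equity=-232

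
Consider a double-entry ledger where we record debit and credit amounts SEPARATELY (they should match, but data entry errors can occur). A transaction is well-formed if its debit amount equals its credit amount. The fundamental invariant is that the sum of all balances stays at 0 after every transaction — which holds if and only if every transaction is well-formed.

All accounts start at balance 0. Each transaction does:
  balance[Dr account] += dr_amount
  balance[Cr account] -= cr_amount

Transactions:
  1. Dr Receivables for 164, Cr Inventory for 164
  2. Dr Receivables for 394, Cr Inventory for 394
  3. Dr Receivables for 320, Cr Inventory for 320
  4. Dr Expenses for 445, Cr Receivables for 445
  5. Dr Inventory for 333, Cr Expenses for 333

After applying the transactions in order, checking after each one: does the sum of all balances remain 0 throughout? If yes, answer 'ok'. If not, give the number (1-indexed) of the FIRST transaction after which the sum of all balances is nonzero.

After txn 1: dr=164 cr=164 sum_balances=0
After txn 2: dr=394 cr=394 sum_balances=0
After txn 3: dr=320 cr=320 sum_balances=0
After txn 4: dr=445 cr=445 sum_balances=0
After txn 5: dr=333 cr=333 sum_balances=0

Answer: ok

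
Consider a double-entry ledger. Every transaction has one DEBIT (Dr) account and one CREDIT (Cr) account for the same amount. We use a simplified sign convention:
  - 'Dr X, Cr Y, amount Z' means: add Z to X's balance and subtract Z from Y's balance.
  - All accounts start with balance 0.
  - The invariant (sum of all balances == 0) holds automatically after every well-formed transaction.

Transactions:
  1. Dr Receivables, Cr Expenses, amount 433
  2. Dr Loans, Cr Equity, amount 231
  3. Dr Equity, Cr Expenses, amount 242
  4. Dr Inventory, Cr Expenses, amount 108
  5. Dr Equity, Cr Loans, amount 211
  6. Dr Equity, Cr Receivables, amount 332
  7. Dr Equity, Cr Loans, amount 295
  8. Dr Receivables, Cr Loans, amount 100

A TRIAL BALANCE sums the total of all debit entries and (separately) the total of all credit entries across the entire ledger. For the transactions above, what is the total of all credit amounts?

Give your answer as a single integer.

Answer: 1952

Derivation:
Txn 1: credit+=433
Txn 2: credit+=231
Txn 3: credit+=242
Txn 4: credit+=108
Txn 5: credit+=211
Txn 6: credit+=332
Txn 7: credit+=295
Txn 8: credit+=100
Total credits = 1952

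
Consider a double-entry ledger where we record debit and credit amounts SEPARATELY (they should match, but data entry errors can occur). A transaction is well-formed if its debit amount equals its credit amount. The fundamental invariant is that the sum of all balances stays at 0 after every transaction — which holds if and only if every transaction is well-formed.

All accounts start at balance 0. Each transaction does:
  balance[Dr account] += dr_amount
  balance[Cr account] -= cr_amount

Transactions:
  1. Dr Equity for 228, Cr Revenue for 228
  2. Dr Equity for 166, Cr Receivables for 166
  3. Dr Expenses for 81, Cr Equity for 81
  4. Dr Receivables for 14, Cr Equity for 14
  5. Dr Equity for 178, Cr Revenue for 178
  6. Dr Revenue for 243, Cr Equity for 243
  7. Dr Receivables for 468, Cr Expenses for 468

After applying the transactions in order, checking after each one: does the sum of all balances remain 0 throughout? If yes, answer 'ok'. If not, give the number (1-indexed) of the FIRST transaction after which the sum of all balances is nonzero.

After txn 1: dr=228 cr=228 sum_balances=0
After txn 2: dr=166 cr=166 sum_balances=0
After txn 3: dr=81 cr=81 sum_balances=0
After txn 4: dr=14 cr=14 sum_balances=0
After txn 5: dr=178 cr=178 sum_balances=0
After txn 6: dr=243 cr=243 sum_balances=0
After txn 7: dr=468 cr=468 sum_balances=0

Answer: ok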